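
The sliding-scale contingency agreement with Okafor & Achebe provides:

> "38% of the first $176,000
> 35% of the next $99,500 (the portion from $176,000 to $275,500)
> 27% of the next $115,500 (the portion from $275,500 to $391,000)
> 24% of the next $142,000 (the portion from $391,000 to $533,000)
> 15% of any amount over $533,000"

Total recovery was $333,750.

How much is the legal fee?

First $176,000 at 38% = $66,880.00
Next $99,500 at 35% = $34,825.00
Remaining $58,250 at 27% = $15,727.50
Fee: $66,880.00 + $34,825.00 + $15,727.50 = $117,432.50

$117,432.50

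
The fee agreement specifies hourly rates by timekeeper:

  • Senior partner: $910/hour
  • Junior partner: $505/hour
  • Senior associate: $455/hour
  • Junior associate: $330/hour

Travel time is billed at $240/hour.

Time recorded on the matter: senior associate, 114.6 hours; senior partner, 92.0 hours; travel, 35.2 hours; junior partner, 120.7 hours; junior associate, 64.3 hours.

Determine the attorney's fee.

$226,483.50

Senior partner: 92.0 × $910 = $83,720.00
Junior partner: 120.7 × $505 = $60,953.50
Senior associate: 114.6 × $455 = $52,143.00
Junior associate: 64.3 × $330 = $21,219.00
Subtotal: $83,720.00 + $60,953.50 + $52,143.00 + $21,219.00 = $218,035.50
Travel: 35.2 × $240 = $8,448.00
Total: $218,035.50 + $8,448.00 = $226,483.50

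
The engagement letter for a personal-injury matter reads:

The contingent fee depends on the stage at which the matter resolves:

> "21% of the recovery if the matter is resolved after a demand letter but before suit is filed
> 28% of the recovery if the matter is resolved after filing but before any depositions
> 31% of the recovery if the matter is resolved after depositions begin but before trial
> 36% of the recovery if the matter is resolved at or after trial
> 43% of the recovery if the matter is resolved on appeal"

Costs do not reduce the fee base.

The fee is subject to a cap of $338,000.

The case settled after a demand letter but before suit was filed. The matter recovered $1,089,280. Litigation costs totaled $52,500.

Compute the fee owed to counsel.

Fee base is the gross recovery, $1,089,280; costs are reimbursed separately.
The matter settled after a demand letter but before suit was filed, so the 21% rate applies.
$1,089,280 × 21% = $228,748.80
$228,748.80 is under the $338,000 cap.

$228,748.80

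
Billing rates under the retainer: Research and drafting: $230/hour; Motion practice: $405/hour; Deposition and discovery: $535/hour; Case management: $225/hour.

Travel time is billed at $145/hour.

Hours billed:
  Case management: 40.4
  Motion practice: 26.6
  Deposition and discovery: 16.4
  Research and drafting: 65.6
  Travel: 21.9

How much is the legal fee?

Research and drafting: 65.6 × $230 = $15,088.00
Motion practice: 26.6 × $405 = $10,773.00
Deposition and discovery: 16.4 × $535 = $8,774.00
Case management: 40.4 × $225 = $9,090.00
Subtotal: $15,088.00 + $10,773.00 + $8,774.00 + $9,090.00 = $43,725.00
Travel: 21.9 × $145 = $3,175.50
Total: $43,725.00 + $3,175.50 = $46,900.50

$46,900.50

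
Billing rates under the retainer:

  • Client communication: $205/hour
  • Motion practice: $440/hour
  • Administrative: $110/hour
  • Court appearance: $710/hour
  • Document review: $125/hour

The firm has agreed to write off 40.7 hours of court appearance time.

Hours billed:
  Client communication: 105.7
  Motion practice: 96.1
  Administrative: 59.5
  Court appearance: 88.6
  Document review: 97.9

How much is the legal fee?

Client communication: 105.7 × $205 = $21,668.50
Motion practice: 96.1 × $440 = $42,284.00
Administrative: 59.5 × $110 = $6,545.00
Court appearance: 88.6 × $710 = $62,906.00
Document review: 97.9 × $125 = $12,237.50
Subtotal: $145,641.00
Write-off: 40.7 × $710 = $28,897.00
Total: $145,641.00 − $28,897.00 = $116,744.00

$116,744.00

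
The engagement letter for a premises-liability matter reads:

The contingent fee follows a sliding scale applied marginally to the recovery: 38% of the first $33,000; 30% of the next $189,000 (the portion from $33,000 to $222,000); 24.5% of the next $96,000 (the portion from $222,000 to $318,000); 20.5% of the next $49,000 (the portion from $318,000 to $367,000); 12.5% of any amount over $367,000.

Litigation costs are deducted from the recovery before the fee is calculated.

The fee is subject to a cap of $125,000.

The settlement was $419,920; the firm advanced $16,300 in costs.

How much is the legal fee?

$107,382.50

Fee base (net of costs): $419,920 − $16,300 = $403,620
First $33,000 at 38% = $12,540.00
Next $189,000 at 30% = $56,700.00
Next $96,000 at 24.5% = $23,520.00
Next $49,000 at 20.5% = $10,045.00
Remaining $36,620 at 12.5% = $4,577.50
Fee: $12,540.00 + $56,700.00 + $23,520.00 + $10,045.00 + $4,577.50 = $107,382.50
$107,382.50 is under the $125,000 cap.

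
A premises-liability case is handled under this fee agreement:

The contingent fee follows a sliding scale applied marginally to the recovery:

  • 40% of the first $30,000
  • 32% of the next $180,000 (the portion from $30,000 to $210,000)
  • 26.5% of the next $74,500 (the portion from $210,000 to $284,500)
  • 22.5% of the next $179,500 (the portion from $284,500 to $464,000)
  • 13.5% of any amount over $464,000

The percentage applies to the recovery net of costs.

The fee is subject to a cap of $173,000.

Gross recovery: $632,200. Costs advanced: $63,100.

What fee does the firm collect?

Fee base (net of costs): $632,200 − $63,100 = $569,100
First $30,000 at 40% = $12,000.00
Next $180,000 at 32% = $57,600.00
Next $74,500 at 26.5% = $19,742.50
Next $179,500 at 22.5% = $40,387.50
Remaining $105,100 at 13.5% = $14,188.50
Fee: $12,000.00 + $57,600.00 + $19,742.50 + $40,387.50 + $14,188.50 = $143,918.50
$143,918.50 is under the $173,000 cap.

$143,918.50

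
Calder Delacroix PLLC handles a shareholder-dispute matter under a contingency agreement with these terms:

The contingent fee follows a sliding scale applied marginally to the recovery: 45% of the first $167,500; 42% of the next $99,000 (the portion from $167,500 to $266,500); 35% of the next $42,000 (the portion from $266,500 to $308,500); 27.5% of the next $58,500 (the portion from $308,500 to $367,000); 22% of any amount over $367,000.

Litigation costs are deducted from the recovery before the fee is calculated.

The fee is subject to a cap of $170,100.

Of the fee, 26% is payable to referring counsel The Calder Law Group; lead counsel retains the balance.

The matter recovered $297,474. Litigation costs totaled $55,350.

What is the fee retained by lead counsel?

$78,970.64

Fee base (net of costs): $297,474 − $55,350 = $242,124
First $167,500 at 45% = $75,375.00
Remaining $74,624 at 42% = $31,342.08
Fee: $75,375.00 + $31,342.08 = $106,717.08
$106,717.08 is under the $170,100 cap.
Referral share: 26% of $106,717.08 = $27,746.44; lead counsel retains $106,717.08 − $27,746.44 = $78,970.64.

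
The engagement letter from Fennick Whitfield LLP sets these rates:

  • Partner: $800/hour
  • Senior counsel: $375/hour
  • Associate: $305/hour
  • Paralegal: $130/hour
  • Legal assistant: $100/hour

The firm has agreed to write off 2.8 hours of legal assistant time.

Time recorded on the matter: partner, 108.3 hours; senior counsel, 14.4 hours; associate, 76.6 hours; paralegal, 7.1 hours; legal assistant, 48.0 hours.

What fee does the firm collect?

Partner: 108.3 × $800 = $86,640.00
Senior counsel: 14.4 × $375 = $5,400.00
Associate: 76.6 × $305 = $23,363.00
Paralegal: 7.1 × $130 = $923.00
Legal assistant: 48.0 × $100 = $4,800.00
Subtotal: $121,126.00
Write-off: 2.8 × $100 = $280.00
Total: $121,126.00 − $280.00 = $120,846.00

$120,846.00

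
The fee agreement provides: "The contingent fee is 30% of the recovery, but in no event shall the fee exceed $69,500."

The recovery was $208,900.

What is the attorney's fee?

$62,670.00

30% of $208,900 = $62,670.00
That is under the $69,500 cap.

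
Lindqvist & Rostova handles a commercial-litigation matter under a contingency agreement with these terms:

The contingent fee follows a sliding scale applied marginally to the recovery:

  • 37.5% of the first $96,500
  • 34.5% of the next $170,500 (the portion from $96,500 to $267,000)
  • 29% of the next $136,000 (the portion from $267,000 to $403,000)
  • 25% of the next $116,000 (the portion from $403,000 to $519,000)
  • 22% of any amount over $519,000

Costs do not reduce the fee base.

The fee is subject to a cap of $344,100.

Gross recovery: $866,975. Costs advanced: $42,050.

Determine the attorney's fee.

$240,004.50

Fee base is the gross recovery, $866,975; costs are reimbursed separately.
First $96,500 at 37.5% = $36,187.50
Next $170,500 at 34.5% = $58,822.50
Next $136,000 at 29% = $39,440.00
Next $116,000 at 25% = $29,000.00
Remaining $347,975 at 22% = $76,554.50
Fee: $36,187.50 + $58,822.50 + $39,440.00 + $29,000.00 + $76,554.50 = $240,004.50
$240,004.50 is under the $344,100 cap.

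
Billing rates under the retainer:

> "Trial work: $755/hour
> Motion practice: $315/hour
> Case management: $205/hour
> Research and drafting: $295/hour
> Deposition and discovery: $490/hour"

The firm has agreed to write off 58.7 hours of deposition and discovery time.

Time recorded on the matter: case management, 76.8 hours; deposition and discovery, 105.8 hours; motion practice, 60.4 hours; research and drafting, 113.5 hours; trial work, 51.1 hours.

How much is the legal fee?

Trial work: 51.1 × $755 = $38,580.50
Motion practice: 60.4 × $315 = $19,026.00
Case management: 76.8 × $205 = $15,744.00
Research and drafting: 113.5 × $295 = $33,482.50
Deposition and discovery: 105.8 × $490 = $51,842.00
Subtotal: $158,675.00
Write-off: 58.7 × $490 = $28,763.00
Total: $158,675.00 − $28,763.00 = $129,912.00

$129,912.00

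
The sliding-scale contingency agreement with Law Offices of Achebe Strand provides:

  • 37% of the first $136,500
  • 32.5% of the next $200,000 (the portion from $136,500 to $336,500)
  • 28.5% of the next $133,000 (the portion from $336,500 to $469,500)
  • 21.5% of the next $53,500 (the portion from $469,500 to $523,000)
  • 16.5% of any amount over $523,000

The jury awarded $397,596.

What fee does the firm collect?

$132,917.36

First $136,500 at 37% = $50,505.00
Next $200,000 at 32.5% = $65,000.00
Remaining $61,096 at 28.5% = $17,412.36
Fee: $50,505.00 + $65,000.00 + $17,412.36 = $132,917.36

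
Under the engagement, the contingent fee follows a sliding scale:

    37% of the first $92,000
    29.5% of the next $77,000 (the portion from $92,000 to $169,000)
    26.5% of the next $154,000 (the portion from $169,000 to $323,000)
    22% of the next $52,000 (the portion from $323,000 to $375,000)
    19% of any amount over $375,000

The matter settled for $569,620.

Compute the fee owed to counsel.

First $92,000 at 37% = $34,040.00
Next $77,000 at 29.5% = $22,715.00
Next $154,000 at 26.5% = $40,810.00
Next $52,000 at 22% = $11,440.00
Remaining $194,620 at 19% = $36,977.80
Fee: $34,040.00 + $22,715.00 + $40,810.00 + $11,440.00 + $36,977.80 = $145,982.80

$145,982.80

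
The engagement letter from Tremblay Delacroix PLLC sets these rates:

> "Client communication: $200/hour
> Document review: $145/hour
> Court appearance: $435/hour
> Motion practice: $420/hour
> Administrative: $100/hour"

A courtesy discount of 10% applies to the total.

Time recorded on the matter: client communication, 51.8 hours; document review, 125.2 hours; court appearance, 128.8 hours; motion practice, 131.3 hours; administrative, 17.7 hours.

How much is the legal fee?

Client communication: 51.8 × $200 = $10,360.00
Document review: 125.2 × $145 = $18,154.00
Court appearance: 128.8 × $435 = $56,028.00
Motion practice: 131.3 × $420 = $55,146.00
Administrative: 17.7 × $100 = $1,770.00
Subtotal: $141,458.00
Less 10% discount: −$14,145.80
Total: $141,458.00 − $14,145.80 = $127,312.20

$127,312.20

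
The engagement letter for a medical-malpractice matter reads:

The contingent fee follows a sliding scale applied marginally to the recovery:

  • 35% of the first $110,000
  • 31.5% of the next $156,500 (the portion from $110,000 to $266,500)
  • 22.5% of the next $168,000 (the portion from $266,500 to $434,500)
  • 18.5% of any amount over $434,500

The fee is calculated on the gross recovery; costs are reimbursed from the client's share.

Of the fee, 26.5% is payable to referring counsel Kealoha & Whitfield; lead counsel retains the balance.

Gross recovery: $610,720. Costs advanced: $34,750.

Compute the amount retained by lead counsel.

$116,275.68

Fee base is the gross recovery, $610,720; costs are reimbursed separately.
First $110,000 at 35% = $38,500.00
Next $156,500 at 31.5% = $49,297.50
Next $168,000 at 22.5% = $37,800.00
Remaining $176,220 at 18.5% = $32,600.70
Fee: $38,500.00 + $49,297.50 + $37,800.00 + $32,600.70 = $158,198.20
Referral share: 26.5% of $158,198.20 = $41,922.52; lead counsel retains $158,198.20 − $41,922.52 = $116,275.68.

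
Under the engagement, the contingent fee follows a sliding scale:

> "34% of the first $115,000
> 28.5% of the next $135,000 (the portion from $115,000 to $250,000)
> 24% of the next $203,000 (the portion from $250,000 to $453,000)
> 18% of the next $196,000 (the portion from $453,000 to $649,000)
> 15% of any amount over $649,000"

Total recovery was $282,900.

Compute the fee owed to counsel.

First $115,000 at 34% = $39,100.00
Next $135,000 at 28.5% = $38,475.00
Remaining $32,900 at 24% = $7,896.00
Fee: $39,100.00 + $38,475.00 + $7,896.00 = $85,471.00

$85,471.00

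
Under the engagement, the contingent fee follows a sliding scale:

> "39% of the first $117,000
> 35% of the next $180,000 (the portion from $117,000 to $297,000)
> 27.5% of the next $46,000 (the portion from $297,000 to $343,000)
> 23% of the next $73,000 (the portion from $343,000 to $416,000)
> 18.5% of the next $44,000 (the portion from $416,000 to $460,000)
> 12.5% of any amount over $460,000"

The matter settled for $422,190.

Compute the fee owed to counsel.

First $117,000 at 39% = $45,630.00
Next $180,000 at 35% = $63,000.00
Next $46,000 at 27.5% = $12,650.00
Next $73,000 at 23% = $16,790.00
Remaining $6,190 at 18.5% = $1,145.15
Fee: $45,630.00 + $63,000.00 + $12,650.00 + $16,790.00 + $1,145.15 = $139,215.15

$139,215.15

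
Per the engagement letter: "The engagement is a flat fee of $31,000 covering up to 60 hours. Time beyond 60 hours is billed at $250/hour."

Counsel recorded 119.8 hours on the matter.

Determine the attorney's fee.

Flat fee: $31,000.00
Excess hours: 119.8 − 60 = 59.8
Overrun: 59.8 × $250 = $14,950.00
Total: $31,000.00 + $14,950.00 = $45,950.00

$45,950.00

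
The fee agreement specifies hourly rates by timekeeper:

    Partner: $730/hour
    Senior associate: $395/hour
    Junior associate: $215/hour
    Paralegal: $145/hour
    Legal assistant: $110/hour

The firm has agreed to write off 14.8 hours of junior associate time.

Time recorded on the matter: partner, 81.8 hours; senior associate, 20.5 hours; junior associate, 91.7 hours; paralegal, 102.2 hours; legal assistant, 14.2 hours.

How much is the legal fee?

$100,726.00

Partner: 81.8 × $730 = $59,714.00
Senior associate: 20.5 × $395 = $8,097.50
Junior associate: 91.7 × $215 = $19,715.50
Paralegal: 102.2 × $145 = $14,819.00
Legal assistant: 14.2 × $110 = $1,562.00
Subtotal: $103,908.00
Write-off: 14.8 × $215 = $3,182.00
Total: $103,908.00 − $3,182.00 = $100,726.00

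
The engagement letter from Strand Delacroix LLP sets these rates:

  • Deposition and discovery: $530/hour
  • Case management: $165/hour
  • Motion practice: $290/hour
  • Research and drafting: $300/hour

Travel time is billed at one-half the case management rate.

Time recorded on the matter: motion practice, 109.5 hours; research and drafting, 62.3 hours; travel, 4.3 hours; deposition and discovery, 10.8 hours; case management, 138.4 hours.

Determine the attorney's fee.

Deposition and discovery: 10.8 × $530 = $5,724.00
Case management: 138.4 × $165 = $22,836.00
Motion practice: 109.5 × $290 = $31,755.00
Research and drafting: 62.3 × $300 = $18,690.00
Subtotal: $5,724.00 + $22,836.00 + $31,755.00 + $18,690.00 = $79,005.00
Travel: 4.3 × ($165 ÷ 2) = 4.3 × $82.50 = $354.75
Total: $79,005.00 + $354.75 = $79,359.75

$79,359.75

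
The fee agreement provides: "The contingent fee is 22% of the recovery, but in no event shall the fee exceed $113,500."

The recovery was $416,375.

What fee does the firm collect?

22% of $416,375 = $91,602.50
That is under the $113,500 cap.

$91,602.50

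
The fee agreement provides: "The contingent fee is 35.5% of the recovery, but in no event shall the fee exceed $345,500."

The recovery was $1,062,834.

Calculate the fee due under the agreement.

35.5% of $1,062,834 = $377,306.07
That exceeds the $345,500 cap, so the fee is capped at $345,500.

$345,500.00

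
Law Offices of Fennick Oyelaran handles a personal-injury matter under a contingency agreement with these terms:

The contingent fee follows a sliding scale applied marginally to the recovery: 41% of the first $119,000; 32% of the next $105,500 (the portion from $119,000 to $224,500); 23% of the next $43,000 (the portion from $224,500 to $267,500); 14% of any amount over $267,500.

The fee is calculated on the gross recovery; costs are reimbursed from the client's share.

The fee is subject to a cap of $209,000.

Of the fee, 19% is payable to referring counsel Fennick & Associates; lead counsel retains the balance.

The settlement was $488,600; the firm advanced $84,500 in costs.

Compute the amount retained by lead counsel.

Fee base is the gross recovery, $488,600; costs are reimbursed separately.
First $119,000 at 41% = $48,790.00
Next $105,500 at 32% = $33,760.00
Next $43,000 at 23% = $9,890.00
Remaining $221,100 at 14% = $30,954.00
Fee: $48,790.00 + $33,760.00 + $9,890.00 + $30,954.00 = $123,394.00
$123,394.00 is under the $209,000 cap.
Referral share: 19% of $123,394.00 = $23,444.86; lead counsel retains $123,394.00 − $23,444.86 = $99,949.14.

$99,949.14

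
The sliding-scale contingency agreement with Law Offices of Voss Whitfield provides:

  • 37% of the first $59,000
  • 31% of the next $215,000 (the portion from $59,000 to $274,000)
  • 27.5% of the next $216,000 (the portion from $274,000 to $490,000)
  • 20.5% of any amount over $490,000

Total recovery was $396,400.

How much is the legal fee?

$122,140.00

First $59,000 at 37% = $21,830.00
Next $215,000 at 31% = $66,650.00
Remaining $122,400 at 27.5% = $33,660.00
Fee: $21,830.00 + $66,650.00 + $33,660.00 = $122,140.00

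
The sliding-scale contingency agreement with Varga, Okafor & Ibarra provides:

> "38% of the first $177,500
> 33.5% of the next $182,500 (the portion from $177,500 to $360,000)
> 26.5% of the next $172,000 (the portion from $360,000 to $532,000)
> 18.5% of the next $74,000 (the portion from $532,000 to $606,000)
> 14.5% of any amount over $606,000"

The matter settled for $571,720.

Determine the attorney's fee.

First $177,500 at 38% = $67,450.00
Next $182,500 at 33.5% = $61,137.50
Next $172,000 at 26.5% = $45,580.00
Remaining $39,720 at 18.5% = $7,348.20
Fee: $67,450.00 + $61,137.50 + $45,580.00 + $7,348.20 = $181,515.70

$181,515.70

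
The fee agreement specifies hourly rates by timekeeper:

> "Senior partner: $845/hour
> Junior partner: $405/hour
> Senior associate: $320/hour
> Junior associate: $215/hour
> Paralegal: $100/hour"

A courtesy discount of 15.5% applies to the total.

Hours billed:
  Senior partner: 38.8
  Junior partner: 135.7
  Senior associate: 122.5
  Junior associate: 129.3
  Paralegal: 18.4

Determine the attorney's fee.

Senior partner: 38.8 × $845 = $32,786.00
Junior partner: 135.7 × $405 = $54,958.50
Senior associate: 122.5 × $320 = $39,200.00
Junior associate: 129.3 × $215 = $27,799.50
Paralegal: 18.4 × $100 = $1,840.00
Subtotal: $156,584.00
Less 15.5% discount: −$24,270.52
Total: $156,584.00 − $24,270.52 = $132,313.48

$132,313.48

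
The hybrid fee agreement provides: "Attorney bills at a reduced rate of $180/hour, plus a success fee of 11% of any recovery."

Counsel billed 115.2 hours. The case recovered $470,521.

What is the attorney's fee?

$72,493.31

Hourly: 115.2 × $180 = $20,736.00
Success fee: 11% of $470,521 = $51,757.31
Total: $20,736.00 + $51,757.31 = $72,493.31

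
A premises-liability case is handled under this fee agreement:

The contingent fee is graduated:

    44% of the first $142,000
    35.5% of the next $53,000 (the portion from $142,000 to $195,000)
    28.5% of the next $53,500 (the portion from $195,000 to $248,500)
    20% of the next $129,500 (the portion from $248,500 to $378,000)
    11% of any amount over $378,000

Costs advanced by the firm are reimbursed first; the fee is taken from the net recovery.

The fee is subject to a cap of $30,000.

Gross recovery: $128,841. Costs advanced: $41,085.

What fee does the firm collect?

$30,000.00

Fee base (net of costs): $128,841 − $41,085 = $87,756
First $87,756 at 44% = $38,612.64
$38,612.64 exceeds the $30,000 cap, so the fee is capped at $30,000.00.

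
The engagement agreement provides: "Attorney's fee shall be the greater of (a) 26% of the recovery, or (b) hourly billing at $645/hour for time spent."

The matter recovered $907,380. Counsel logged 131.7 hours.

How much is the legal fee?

(a) 26% of $907,380 = $235,918.80
(b) 131.7 × $645 = $84,946.50
The greater is (a): $235,918.80.

$235,918.80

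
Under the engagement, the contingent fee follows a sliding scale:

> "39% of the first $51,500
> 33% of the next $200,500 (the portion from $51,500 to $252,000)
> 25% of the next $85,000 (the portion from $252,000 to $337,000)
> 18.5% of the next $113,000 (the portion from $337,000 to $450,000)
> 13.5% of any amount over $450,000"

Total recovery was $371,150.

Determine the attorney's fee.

First $51,500 at 39% = $20,085.00
Next $200,500 at 33% = $66,165.00
Next $85,000 at 25% = $21,250.00
Remaining $34,150 at 18.5% = $6,317.75
Fee: $20,085.00 + $66,165.00 + $21,250.00 + $6,317.75 = $113,817.75

$113,817.75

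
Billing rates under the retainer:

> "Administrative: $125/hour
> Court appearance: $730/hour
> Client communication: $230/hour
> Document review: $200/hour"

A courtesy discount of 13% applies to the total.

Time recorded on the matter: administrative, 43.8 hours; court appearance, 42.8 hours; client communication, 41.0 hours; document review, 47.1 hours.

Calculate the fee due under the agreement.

$48,345.03

Administrative: 43.8 × $125 = $5,475.00
Court appearance: 42.8 × $730 = $31,244.00
Client communication: 41.0 × $230 = $9,430.00
Document review: 47.1 × $200 = $9,420.00
Subtotal: $55,569.00
Less 13% discount: −$7,223.97
Total: $55,569.00 − $7,223.97 = $48,345.03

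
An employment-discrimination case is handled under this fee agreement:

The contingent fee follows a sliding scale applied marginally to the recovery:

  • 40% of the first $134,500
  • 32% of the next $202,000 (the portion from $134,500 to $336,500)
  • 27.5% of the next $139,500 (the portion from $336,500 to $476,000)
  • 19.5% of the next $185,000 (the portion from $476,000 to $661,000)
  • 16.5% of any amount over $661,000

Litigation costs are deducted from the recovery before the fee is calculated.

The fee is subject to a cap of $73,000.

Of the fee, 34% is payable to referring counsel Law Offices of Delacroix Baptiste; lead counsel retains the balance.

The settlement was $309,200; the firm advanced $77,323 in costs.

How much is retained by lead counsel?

$48,180.00

Fee base (net of costs): $309,200 − $77,323 = $231,877
First $134,500 at 40% = $53,800.00
Remaining $97,377 at 32% = $31,160.64
Fee: $53,800.00 + $31,160.64 = $84,960.64
$84,960.64 exceeds the $73,000 cap, so the fee is capped at $73,000.00.
Referral share: 34% of $73,000.00 = $24,820.00; lead counsel retains $73,000.00 − $24,820.00 = $48,180.00.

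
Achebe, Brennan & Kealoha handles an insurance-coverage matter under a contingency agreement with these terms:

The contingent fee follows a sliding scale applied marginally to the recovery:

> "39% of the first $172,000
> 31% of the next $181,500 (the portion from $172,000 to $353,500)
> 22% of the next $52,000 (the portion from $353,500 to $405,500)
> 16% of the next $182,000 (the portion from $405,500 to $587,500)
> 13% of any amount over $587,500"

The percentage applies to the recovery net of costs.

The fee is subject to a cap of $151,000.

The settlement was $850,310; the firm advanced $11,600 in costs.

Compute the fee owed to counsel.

$151,000.00

Fee base (net of costs): $850,310 − $11,600 = $838,710
First $172,000 at 39% = $67,080.00
Next $181,500 at 31% = $56,265.00
Next $52,000 at 22% = $11,440.00
Next $182,000 at 16% = $29,120.00
Remaining $251,210 at 13% = $32,657.30
Fee: $67,080.00 + $56,265.00 + $11,440.00 + $29,120.00 + $32,657.30 = $196,562.30
$196,562.30 exceeds the $151,000 cap, so the fee is capped at $151,000.00.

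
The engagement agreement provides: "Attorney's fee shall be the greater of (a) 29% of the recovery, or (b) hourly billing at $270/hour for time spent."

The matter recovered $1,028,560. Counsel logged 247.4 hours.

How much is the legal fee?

(a) 29% of $1,028,560 = $298,282.40
(b) 247.4 × $270 = $66,798.00
The greater is (a): $298,282.40.

$298,282.40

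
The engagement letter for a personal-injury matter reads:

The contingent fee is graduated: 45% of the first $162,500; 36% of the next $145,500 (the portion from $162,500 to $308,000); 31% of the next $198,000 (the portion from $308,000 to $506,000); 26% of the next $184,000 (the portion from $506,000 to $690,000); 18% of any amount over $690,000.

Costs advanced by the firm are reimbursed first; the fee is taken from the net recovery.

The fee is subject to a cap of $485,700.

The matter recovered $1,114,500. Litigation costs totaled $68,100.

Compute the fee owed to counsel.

Fee base (net of costs): $1,114,500 − $68,100 = $1,046,400
First $162,500 at 45% = $73,125.00
Next $145,500 at 36% = $52,380.00
Next $198,000 at 31% = $61,380.00
Next $184,000 at 26% = $47,840.00
Remaining $356,400 at 18% = $64,152.00
Fee: $73,125.00 + $52,380.00 + $61,380.00 + $47,840.00 + $64,152.00 = $298,877.00
$298,877.00 is under the $485,700 cap.

$298,877.00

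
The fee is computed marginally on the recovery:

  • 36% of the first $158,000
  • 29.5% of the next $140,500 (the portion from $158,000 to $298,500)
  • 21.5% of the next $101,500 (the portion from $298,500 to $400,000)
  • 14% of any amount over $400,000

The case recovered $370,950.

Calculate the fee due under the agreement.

First $158,000 at 36% = $56,880.00
Next $140,500 at 29.5% = $41,447.50
Remaining $72,450 at 21.5% = $15,576.75
Fee: $56,880.00 + $41,447.50 + $15,576.75 = $113,904.25

$113,904.25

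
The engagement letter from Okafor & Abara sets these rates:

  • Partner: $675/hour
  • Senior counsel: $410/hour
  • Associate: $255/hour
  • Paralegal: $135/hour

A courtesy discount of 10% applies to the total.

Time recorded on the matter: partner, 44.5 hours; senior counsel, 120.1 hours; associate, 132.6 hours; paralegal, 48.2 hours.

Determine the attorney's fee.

Partner: 44.5 × $675 = $30,037.50
Senior counsel: 120.1 × $410 = $49,241.00
Associate: 132.6 × $255 = $33,813.00
Paralegal: 48.2 × $135 = $6,507.00
Subtotal: $119,598.50
Less 10% discount: −$11,959.85
Total: $119,598.50 − $11,959.85 = $107,638.65

$107,638.65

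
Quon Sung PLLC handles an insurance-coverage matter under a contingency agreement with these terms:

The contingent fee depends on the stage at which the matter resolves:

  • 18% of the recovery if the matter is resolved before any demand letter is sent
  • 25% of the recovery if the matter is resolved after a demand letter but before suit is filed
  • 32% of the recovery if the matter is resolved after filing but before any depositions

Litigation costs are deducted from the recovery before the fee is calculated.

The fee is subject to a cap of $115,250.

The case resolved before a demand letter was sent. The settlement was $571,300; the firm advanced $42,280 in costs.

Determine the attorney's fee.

Fee base (net of costs): $571,300 − $42,280 = $529,020
The matter resolved before a demand letter was sent, so the 18% rate applies.
$529,020 × 18% = $95,223.60
$95,223.60 is under the $115,250 cap.

$95,223.60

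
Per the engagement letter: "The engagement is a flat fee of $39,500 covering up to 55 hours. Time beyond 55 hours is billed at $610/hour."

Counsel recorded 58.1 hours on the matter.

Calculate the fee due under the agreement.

$41,391.00

Flat fee: $39,500.00
Excess hours: 58.1 − 55 = 3.1
Overrun: 3.1 × $610 = $1,891.00
Total: $39,500.00 + $1,891.00 = $41,391.00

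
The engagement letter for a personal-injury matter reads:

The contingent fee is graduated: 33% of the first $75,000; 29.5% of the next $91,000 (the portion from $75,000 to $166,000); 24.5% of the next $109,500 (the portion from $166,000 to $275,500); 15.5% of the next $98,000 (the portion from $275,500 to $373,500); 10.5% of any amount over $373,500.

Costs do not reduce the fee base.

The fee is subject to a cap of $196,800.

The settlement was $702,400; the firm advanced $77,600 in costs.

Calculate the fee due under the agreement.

Fee base is the gross recovery, $702,400; costs are reimbursed separately.
First $75,000 at 33% = $24,750.00
Next $91,000 at 29.5% = $26,845.00
Next $109,500 at 24.5% = $26,827.50
Next $98,000 at 15.5% = $15,190.00
Remaining $328,900 at 10.5% = $34,534.50
Fee: $24,750.00 + $26,845.00 + $26,827.50 + $15,190.00 + $34,534.50 = $128,147.00
$128,147.00 is under the $196,800 cap.

$128,147.00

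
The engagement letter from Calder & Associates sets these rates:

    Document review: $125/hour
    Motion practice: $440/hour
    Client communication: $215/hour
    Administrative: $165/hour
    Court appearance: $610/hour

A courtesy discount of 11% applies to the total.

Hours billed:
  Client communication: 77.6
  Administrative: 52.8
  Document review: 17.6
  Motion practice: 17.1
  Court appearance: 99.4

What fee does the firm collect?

$85,221.06

Document review: 17.6 × $125 = $2,200.00
Motion practice: 17.1 × $440 = $7,524.00
Client communication: 77.6 × $215 = $16,684.00
Administrative: 52.8 × $165 = $8,712.00
Court appearance: 99.4 × $610 = $60,634.00
Subtotal: $95,754.00
Less 11% discount: −$10,532.94
Total: $95,754.00 − $10,532.94 = $85,221.06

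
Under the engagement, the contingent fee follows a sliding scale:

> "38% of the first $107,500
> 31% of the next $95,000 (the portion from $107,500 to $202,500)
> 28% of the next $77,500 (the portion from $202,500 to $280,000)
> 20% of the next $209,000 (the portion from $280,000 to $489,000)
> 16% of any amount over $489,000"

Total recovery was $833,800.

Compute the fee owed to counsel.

$188,968.00

First $107,500 at 38% = $40,850.00
Next $95,000 at 31% = $29,450.00
Next $77,500 at 28% = $21,700.00
Next $209,000 at 20% = $41,800.00
Remaining $344,800 at 16% = $55,168.00
Fee: $40,850.00 + $29,450.00 + $21,700.00 + $41,800.00 + $55,168.00 = $188,968.00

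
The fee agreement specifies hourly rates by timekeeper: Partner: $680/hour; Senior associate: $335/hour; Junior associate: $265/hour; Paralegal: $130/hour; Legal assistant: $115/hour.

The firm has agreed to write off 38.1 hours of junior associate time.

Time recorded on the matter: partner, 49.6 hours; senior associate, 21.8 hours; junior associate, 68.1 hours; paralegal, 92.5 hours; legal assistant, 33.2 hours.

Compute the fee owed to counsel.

$64,824.00

Partner: 49.6 × $680 = $33,728.00
Senior associate: 21.8 × $335 = $7,303.00
Junior associate: 68.1 × $265 = $18,046.50
Paralegal: 92.5 × $130 = $12,025.00
Legal assistant: 33.2 × $115 = $3,818.00
Subtotal: $74,920.50
Write-off: 38.1 × $265 = $10,096.50
Total: $74,920.50 − $10,096.50 = $64,824.00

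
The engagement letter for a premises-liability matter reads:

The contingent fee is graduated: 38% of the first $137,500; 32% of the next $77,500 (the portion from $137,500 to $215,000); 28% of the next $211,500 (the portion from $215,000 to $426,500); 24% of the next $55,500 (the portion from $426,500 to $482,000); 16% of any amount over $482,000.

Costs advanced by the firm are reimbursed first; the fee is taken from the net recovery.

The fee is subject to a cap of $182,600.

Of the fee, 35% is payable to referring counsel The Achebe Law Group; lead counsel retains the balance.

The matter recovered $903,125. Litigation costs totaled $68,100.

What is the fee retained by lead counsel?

$118,690.00

Fee base (net of costs): $903,125 − $68,100 = $835,025
First $137,500 at 38% = $52,250.00
Next $77,500 at 32% = $24,800.00
Next $211,500 at 28% = $59,220.00
Next $55,500 at 24% = $13,320.00
Remaining $353,025 at 16% = $56,484.00
Fee: $52,250.00 + $24,800.00 + $59,220.00 + $13,320.00 + $56,484.00 = $206,074.00
$206,074.00 exceeds the $182,600 cap, so the fee is capped at $182,600.00.
Referral share: 35% of $182,600.00 = $63,910.00; lead counsel retains $182,600.00 − $63,910.00 = $118,690.00.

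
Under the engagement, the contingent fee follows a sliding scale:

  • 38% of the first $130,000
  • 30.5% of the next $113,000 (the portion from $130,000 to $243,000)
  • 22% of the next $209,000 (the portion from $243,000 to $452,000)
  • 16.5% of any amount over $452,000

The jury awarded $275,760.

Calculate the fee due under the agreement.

First $130,000 at 38% = $49,400.00
Next $113,000 at 30.5% = $34,465.00
Remaining $32,760 at 22% = $7,207.20
Fee: $49,400.00 + $34,465.00 + $7,207.20 = $91,072.20

$91,072.20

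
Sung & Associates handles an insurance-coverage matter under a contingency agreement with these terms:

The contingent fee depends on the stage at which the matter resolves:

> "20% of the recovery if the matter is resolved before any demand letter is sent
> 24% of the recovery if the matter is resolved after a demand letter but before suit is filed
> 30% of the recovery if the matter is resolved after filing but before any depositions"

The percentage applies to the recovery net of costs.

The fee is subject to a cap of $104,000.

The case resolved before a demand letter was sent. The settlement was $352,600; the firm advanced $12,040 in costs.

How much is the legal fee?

Fee base (net of costs): $352,600 − $12,040 = $340,560
The matter resolved before a demand letter was sent, so the 20% rate applies.
$340,560 × 20% = $68,112.00
$68,112.00 is under the $104,000 cap.

$68,112.00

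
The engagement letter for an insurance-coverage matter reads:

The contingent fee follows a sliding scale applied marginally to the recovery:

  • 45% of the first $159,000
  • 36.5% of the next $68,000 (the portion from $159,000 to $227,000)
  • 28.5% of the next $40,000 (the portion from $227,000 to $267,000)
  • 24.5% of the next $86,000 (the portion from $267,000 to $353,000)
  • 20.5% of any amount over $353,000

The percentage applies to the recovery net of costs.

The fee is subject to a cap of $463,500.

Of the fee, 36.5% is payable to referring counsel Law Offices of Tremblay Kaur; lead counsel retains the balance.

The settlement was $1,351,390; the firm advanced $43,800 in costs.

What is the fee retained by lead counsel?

$206,077.15

Fee base (net of costs): $1,351,390 − $43,800 = $1,307,590
First $159,000 at 45% = $71,550.00
Next $68,000 at 36.5% = $24,820.00
Next $40,000 at 28.5% = $11,400.00
Next $86,000 at 24.5% = $21,070.00
Remaining $954,590 at 20.5% = $195,690.95
Fee: $71,550.00 + $24,820.00 + $11,400.00 + $21,070.00 + $195,690.95 = $324,530.95
$324,530.95 is under the $463,500 cap.
Referral share: 36.5% of $324,530.95 = $118,453.80; lead counsel retains $324,530.95 − $118,453.80 = $206,077.15.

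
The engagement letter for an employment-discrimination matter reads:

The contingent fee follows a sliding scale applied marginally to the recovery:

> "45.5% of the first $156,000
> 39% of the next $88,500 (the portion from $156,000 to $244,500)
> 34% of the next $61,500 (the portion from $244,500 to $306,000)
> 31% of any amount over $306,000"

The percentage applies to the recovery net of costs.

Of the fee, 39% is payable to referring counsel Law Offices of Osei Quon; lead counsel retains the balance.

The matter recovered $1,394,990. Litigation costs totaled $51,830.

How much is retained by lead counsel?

$273,234.01

Fee base (net of costs): $1,394,990 − $51,830 = $1,343,160
First $156,000 at 45.5% = $70,980.00
Next $88,500 at 39% = $34,515.00
Next $61,500 at 34% = $20,910.00
Remaining $1,037,160 at 31% = $321,519.60
Fee: $70,980.00 + $34,515.00 + $20,910.00 + $321,519.60 = $447,924.60
Referral share: 39% of $447,924.60 = $174,690.59; lead counsel retains $447,924.60 − $174,690.59 = $273,234.01.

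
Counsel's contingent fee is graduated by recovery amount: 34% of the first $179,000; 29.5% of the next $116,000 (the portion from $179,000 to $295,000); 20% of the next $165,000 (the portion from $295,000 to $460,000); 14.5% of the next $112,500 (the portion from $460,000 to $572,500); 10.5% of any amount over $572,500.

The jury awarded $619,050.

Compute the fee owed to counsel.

First $179,000 at 34% = $60,860.00
Next $116,000 at 29.5% = $34,220.00
Next $165,000 at 20% = $33,000.00
Next $112,500 at 14.5% = $16,312.50
Remaining $46,550 at 10.5% = $4,887.75
Fee: $60,860.00 + $34,220.00 + $33,000.00 + $16,312.50 + $4,887.75 = $149,280.25

$149,280.25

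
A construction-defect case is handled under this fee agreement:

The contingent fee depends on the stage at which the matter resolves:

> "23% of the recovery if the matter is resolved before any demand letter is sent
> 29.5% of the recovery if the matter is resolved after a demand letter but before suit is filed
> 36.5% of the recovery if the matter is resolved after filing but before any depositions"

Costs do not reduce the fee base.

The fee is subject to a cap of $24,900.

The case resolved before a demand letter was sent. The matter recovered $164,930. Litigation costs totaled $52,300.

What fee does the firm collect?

Fee base is the gross recovery, $164,930; costs are reimbursed separately.
The matter resolved before a demand letter was sent, so the 23% rate applies.
$164,930 × 23% = $37,933.90
$37,933.90 exceeds the $24,900 cap, so the fee is capped at $24,900.00.

$24,900.00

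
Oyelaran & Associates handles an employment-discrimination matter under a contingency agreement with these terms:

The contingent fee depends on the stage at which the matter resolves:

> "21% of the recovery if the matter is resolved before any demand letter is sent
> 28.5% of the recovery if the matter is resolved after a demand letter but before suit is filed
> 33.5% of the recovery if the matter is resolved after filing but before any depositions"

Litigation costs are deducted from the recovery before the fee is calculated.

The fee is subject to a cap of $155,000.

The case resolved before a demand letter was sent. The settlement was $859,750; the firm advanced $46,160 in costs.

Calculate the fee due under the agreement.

Fee base (net of costs): $859,750 − $46,160 = $813,590
The matter resolved before a demand letter was sent, so the 21% rate applies.
$813,590 × 21% = $170,853.90
$170,853.90 exceeds the $155,000 cap, so the fee is capped at $155,000.00.

$155,000.00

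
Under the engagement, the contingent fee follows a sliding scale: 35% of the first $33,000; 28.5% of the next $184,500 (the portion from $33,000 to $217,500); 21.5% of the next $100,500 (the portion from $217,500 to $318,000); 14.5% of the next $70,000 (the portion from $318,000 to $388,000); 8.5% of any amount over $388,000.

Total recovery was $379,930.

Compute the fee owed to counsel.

$94,719.85

First $33,000 at 35% = $11,550.00
Next $184,500 at 28.5% = $52,582.50
Next $100,500 at 21.5% = $21,607.50
Remaining $61,930 at 14.5% = $8,979.85
Fee: $11,550.00 + $52,582.50 + $21,607.50 + $8,979.85 = $94,719.85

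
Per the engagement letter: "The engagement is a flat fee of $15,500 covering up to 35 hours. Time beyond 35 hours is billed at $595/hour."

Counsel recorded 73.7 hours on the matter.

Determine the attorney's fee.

$38,526.50

Flat fee: $15,500.00
Excess hours: 73.7 − 35 = 38.7
Overrun: 38.7 × $595 = $23,026.50
Total: $15,500.00 + $23,026.50 = $38,526.50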